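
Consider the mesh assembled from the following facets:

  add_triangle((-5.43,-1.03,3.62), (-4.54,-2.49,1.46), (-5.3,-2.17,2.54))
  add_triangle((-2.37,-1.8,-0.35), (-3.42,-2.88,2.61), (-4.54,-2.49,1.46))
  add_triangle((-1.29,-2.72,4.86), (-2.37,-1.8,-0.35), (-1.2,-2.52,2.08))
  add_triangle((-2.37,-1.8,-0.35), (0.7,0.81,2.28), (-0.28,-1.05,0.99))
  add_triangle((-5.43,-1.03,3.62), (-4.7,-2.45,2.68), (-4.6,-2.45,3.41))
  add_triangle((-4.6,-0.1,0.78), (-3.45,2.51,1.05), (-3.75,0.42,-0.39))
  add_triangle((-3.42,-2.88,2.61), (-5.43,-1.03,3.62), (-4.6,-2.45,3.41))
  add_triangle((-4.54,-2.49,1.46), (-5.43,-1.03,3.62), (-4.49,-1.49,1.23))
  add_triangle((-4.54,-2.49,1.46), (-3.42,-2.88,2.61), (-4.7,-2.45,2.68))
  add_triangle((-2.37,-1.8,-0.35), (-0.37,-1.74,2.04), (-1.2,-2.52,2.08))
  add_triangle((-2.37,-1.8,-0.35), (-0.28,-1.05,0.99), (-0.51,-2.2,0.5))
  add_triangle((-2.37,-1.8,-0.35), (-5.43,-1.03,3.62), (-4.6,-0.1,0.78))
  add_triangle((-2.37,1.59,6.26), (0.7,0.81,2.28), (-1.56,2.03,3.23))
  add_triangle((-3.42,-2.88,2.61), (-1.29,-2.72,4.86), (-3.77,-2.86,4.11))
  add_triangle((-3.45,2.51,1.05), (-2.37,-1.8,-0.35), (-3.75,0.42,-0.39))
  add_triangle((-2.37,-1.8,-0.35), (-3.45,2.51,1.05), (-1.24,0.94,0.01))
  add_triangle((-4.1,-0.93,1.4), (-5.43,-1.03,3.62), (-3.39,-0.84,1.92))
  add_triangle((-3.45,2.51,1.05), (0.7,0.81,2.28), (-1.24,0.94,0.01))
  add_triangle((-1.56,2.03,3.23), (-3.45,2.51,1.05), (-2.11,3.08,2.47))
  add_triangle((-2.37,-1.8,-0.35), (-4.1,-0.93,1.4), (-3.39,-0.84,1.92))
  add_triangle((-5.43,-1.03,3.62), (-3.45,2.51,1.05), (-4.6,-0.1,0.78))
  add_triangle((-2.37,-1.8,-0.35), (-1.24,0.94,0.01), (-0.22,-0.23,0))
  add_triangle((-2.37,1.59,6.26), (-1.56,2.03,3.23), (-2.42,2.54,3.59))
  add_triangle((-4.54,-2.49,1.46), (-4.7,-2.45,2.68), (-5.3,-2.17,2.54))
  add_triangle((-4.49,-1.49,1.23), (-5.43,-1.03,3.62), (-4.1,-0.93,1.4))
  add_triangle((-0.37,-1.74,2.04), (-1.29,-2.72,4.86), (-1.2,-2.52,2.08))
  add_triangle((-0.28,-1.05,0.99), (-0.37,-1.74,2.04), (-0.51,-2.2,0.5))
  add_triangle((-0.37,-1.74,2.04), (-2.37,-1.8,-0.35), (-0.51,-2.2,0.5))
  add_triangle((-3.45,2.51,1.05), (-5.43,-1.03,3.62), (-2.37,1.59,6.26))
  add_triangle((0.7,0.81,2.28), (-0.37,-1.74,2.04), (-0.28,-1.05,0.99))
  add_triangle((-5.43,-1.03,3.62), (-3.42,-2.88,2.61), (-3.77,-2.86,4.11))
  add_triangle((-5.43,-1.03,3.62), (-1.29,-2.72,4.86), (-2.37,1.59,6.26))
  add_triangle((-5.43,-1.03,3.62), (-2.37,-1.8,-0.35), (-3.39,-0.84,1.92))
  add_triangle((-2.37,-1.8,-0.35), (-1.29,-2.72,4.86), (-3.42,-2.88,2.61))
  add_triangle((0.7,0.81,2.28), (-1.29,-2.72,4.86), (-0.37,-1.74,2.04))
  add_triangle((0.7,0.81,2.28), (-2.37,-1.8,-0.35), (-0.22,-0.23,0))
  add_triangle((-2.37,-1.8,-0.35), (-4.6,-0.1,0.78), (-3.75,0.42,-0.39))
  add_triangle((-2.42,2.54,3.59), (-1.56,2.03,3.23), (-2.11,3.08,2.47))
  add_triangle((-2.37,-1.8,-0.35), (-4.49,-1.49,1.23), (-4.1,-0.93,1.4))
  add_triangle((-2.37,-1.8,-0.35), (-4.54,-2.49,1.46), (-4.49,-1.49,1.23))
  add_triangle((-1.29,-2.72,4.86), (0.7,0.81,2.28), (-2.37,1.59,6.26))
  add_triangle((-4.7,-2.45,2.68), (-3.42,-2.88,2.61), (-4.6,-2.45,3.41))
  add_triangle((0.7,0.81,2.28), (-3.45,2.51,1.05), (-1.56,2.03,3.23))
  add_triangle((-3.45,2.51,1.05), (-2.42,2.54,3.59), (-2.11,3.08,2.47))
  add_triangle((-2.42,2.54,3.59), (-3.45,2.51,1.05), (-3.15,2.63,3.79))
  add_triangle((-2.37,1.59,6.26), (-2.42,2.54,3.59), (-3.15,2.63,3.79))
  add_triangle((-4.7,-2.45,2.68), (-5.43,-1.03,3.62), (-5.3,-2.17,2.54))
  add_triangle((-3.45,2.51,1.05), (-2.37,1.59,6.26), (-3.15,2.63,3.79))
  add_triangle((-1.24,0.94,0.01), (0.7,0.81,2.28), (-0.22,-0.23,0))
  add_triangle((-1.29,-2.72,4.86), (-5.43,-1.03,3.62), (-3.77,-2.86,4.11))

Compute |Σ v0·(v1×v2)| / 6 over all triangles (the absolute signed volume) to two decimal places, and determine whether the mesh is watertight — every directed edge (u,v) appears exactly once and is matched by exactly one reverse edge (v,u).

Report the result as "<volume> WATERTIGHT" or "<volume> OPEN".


81.38 WATERTIGHT

Per-triangle v0·(v1×v2)/6:
  t1: +0.1870
  t2: +1.4167
  t3: +1.6575
  t4: -0.8333
  t5: +1.1314
  t6: +2.2119
  t7: -0.2222
  t8: +1.6943
  t9: +1.0340
  t10: -0.0301
  t11: -0.5482
  t12: +4.1440
  t13: +2.0540
  t14: +1.8433
  t15: -1.6812
  t16: +0.7678
  t17: -0.1908
  t18: +0.3330
  t19: -1.5068
  t20: -0.7140
  t21: +5.6746
  t22: -0.0289
  t23: +0.7661
  t24: +0.5707
  t25: +0.5272
  t26: +0.5023
  t27: -0.0313
  t28: +1.1682
  t29: +15.7098
  t30: -0.0162
  t31: +2.5836
  t32: +17.8671
  t33: -0.0715
  t34: +1.5777
  t35: +0.9222
  t36: +0.0577
  t37: +1.6643
  t38: +0.4242
  t39: +0.1120
  t40: +0.8994
  t41: +6.5819
  t42: +0.6495
  t43: +0.8070
  t44: +1.7157
  t45: +0.7138
  t46: +1.0680
  t47: +0.9232
  t48: +1.2959
  t49: -0.1869
  t50: +4.1877
Σ = +81.3831 → |volume| = 81.38

Directed edges: 150 total, each appears once with its reverse present → watertight.


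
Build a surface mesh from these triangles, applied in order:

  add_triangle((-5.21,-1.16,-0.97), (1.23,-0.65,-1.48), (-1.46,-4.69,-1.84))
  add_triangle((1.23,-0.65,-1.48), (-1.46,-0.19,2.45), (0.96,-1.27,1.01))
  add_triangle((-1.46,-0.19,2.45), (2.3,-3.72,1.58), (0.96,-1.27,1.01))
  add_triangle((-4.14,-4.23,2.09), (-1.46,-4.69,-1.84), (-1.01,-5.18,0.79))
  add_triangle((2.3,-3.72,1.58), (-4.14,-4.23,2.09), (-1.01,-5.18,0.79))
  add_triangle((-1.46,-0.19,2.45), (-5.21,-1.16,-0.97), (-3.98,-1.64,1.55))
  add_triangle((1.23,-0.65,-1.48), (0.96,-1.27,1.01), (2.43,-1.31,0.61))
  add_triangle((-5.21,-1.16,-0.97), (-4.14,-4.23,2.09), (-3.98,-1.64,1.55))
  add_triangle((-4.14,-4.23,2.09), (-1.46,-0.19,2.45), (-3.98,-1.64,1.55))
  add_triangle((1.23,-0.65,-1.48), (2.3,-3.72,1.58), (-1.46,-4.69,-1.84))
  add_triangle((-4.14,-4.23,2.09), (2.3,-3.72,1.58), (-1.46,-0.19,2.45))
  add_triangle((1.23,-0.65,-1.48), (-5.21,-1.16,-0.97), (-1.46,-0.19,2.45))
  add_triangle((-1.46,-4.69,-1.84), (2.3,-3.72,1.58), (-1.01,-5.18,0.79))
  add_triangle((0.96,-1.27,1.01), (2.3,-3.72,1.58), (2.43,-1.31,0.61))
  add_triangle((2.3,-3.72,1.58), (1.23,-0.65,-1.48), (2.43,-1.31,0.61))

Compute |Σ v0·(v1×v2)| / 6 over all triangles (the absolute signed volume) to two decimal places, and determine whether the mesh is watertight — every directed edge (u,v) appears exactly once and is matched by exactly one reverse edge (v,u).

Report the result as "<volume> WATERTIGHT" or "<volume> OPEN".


52.61 OPEN

Per-triangle v0·(v1×v2)/6:
  t1: +5.2195
  t2: -0.3184
  t3: +0.7170
  t4: +7.9941
  t5: +6.6722
  t6: +2.0504
  t7: -0.5411
  t8: +4.7086
  t9: +3.2805
  t10: +6.7142
  t11: +9.6364
  t12: -1.9831
  t13: +6.1971
  t14: +0.4669
  t15: +1.7914
Σ = +52.6057 → |volume| = 52.61

Directed edges: 45 total; 3 unmatched, e.g. (-1.46,-4.69,-1.84)→(-5.21,-1.16,-0.97) → open.


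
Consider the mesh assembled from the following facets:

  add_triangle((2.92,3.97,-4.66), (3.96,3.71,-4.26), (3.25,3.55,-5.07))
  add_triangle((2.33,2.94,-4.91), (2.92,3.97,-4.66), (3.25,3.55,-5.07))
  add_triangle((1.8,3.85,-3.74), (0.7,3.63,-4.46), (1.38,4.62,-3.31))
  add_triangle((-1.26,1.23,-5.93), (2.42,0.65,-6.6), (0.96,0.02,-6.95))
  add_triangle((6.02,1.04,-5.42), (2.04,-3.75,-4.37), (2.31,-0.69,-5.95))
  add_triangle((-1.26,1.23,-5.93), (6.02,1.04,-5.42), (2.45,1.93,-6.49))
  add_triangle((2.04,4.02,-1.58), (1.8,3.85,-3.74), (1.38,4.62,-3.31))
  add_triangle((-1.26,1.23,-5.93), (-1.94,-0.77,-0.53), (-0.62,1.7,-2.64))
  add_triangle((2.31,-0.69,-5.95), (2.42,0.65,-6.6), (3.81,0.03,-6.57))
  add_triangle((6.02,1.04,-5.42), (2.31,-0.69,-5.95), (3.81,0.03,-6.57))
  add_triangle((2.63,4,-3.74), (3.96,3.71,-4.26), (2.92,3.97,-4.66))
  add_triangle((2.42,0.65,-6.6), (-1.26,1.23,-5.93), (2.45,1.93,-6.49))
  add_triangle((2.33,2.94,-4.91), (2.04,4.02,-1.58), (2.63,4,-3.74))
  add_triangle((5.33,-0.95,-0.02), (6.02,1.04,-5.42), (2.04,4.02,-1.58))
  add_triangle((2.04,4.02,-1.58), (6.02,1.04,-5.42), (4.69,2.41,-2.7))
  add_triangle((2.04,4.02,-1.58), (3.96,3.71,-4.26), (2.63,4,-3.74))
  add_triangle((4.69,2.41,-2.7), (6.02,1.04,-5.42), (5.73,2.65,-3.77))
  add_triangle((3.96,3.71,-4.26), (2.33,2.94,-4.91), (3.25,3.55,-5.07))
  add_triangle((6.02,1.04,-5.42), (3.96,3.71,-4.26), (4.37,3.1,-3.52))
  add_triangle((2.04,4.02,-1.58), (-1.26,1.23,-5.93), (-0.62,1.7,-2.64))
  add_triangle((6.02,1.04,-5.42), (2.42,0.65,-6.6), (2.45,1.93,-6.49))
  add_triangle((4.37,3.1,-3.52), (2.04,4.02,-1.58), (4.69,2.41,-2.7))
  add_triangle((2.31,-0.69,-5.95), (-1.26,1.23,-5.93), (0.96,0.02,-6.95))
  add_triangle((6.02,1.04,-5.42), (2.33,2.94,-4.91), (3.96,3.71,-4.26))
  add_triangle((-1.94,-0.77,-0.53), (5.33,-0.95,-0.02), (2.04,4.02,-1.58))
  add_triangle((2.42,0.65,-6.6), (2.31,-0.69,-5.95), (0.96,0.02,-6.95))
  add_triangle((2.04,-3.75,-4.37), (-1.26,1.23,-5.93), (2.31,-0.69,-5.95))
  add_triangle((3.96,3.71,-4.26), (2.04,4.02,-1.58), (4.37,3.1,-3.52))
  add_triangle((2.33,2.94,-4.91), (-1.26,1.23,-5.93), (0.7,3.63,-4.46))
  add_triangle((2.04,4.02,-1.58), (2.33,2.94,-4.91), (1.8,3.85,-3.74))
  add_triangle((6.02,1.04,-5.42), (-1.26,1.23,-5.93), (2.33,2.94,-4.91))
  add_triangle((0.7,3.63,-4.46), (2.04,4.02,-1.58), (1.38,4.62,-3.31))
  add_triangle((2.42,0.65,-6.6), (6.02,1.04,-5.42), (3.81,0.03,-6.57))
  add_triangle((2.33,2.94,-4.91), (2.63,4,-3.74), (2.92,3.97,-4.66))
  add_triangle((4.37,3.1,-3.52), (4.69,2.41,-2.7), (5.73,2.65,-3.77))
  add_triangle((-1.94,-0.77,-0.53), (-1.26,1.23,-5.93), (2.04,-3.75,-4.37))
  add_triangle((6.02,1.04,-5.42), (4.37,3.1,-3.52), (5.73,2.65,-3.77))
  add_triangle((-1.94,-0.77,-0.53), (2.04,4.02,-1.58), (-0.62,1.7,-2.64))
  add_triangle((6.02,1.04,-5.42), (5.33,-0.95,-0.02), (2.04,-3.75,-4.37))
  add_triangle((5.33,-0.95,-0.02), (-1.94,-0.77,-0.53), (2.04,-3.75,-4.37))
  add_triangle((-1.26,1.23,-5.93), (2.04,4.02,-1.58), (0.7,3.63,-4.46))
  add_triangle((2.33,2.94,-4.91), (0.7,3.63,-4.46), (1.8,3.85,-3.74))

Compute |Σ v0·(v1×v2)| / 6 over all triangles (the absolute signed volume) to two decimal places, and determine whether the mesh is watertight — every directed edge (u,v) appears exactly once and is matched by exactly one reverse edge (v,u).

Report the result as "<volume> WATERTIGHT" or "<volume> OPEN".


142.06 WATERTIGHT

Per-triangle v0·(v1×v2)/6:
  t1: +0.7757
  t2: +0.5167
  t3: +1.2210
  t4: +3.6389
  t5: +13.1621
  t6: -4.4570
  t7: +1.2851
  t8: +2.1327
  t9: +1.8793
  t10: +0.9914
  t11: +0.7978
  t12: +4.9264
  t13: +0.2924
  t14: +18.0667
  t15: -5.1907
  t16: +1.8906
  t17: +0.3067
  t18: +0.0150
  t19: +2.8928
  t20: +2.9214
  t21: +5.6869
  t22: +2.0618
  t23: -0.3878
  t24: +6.7692
  t25: -3.6507
  t26: +2.3232
  t27: +10.8038
  t28: +2.0470
  t29: +5.8888
  t30: +1.6371
  t31: +13.9008
  t32: -0.8168
  t33: +3.5173
  t34: +0.1953
  t35: +0.5459
  t36: +10.9914
  t37: +2.5776
  t38: +1.2196
  t39: +24.4250
  t40: +2.7076
  t41: -0.3385
  t42: +1.8867
Σ = +142.0561 → |volume| = 142.06

Directed edges: 126 total, each appears once with its reverse present → watertight.


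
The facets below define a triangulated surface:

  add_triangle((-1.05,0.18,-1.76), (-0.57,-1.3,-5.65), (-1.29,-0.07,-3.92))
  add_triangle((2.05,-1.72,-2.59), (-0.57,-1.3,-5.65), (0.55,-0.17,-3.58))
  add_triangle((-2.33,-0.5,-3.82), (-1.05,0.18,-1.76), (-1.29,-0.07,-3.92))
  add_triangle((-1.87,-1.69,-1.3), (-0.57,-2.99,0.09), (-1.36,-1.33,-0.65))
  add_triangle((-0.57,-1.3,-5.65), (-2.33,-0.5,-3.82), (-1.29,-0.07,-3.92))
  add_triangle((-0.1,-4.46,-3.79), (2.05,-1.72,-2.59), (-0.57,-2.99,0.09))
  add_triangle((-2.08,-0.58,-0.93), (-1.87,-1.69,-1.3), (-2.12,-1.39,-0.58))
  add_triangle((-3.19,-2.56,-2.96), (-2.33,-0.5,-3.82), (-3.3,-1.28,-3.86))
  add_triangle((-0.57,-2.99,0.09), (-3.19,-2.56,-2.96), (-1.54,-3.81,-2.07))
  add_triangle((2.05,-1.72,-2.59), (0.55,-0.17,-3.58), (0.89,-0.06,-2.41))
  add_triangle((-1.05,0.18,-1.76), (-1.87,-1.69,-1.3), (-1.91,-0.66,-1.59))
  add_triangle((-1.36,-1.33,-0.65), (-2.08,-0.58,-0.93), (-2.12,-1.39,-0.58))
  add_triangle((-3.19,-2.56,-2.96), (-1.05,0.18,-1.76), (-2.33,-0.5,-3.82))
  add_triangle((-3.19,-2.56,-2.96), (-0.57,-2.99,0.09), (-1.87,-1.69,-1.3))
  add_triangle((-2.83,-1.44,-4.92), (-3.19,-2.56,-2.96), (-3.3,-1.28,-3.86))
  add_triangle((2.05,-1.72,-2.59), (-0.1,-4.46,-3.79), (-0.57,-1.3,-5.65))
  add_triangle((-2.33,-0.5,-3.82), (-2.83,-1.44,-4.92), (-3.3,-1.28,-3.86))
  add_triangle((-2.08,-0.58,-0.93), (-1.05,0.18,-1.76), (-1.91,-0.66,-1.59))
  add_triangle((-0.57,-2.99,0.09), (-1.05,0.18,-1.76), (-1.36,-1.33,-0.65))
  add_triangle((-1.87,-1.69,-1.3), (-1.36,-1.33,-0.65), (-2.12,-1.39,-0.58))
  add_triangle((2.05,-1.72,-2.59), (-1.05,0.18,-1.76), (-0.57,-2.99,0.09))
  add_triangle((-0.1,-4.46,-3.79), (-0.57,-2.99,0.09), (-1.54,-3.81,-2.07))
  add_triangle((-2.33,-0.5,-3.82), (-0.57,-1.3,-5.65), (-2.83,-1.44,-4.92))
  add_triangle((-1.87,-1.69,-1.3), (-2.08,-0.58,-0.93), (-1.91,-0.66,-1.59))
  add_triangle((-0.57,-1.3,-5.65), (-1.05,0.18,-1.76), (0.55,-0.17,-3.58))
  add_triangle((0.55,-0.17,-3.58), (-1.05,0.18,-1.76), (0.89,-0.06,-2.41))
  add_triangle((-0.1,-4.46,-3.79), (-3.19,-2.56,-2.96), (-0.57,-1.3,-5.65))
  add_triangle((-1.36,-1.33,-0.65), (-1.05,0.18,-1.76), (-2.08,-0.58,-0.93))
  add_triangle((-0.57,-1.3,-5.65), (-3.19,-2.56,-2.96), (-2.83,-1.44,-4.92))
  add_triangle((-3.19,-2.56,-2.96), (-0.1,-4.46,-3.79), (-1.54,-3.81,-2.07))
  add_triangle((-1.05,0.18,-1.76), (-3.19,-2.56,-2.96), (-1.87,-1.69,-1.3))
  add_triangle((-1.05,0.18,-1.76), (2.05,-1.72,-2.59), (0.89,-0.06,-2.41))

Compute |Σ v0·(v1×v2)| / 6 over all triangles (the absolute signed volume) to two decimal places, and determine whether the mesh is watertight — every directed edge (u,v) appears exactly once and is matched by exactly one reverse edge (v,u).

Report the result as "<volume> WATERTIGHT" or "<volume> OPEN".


Per-triangle v0·(v1×v2)/6:
  t1: -0.1907
  t2: +2.3873
  t3: +0.2810
  t4: +0.2126
  t5: +1.2042
  t6: +3.6625
  t7: +0.2775
  t8: -0.6250
  t9: +1.7102
  t10: +0.5489
  t11: +0.2500
  t12: -0.1329
  t13: +0.3292
  t14: +0.5237
  t15: +1.3163
  t16: +7.5102
  t17: +0.5636
  t18: +0.1776
  t19: -0.5946
  t20: +0.0765
  t21: -3.5066
  t22: +2.4080
  t23: +1.3967
  t24: +0.2777
  t25: +1.0390
  t26: +0.1246
  t27: +10.2686
  t28: -0.4322
  t29: +3.2905
  t30: +3.5672
  t31: +0.1575
  t32: -1.0321
Σ = +37.0469 → |volume| = 37.05

Directed edges: 96 total, each appears once with its reverse present → watertight.

37.05 WATERTIGHT


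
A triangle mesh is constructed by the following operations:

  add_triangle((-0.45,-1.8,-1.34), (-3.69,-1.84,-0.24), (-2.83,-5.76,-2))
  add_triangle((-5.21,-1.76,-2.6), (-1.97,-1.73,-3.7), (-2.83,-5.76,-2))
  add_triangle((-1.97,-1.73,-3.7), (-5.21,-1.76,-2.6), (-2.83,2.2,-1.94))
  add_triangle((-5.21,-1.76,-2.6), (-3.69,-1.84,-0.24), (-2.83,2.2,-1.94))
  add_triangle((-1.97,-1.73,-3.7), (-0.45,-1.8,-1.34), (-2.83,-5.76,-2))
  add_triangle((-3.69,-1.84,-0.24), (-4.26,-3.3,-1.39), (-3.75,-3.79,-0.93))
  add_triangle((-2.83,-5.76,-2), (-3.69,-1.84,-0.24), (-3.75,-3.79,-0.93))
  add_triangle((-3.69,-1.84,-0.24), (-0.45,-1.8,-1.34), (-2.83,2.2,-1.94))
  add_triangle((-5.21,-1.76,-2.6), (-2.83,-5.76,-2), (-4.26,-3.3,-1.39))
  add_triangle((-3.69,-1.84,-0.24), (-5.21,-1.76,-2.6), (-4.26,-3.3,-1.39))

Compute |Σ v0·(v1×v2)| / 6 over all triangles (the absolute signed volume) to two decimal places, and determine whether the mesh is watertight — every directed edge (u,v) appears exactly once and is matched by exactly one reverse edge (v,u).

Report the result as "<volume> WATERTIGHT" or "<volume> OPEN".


25.28 OPEN

Per-triangle v0·(v1×v2)/6:
  t1: -1.7460
  t2: +10.7902
  t3: +7.9333
  t4: +4.1168
  t5: +2.0612
  t6: +0.8181
  t7: -0.3094
  t8: -4.6125
  t9: +4.0195
  t10: +2.2086
Σ = +25.2799 → |volume| = 25.28

Directed edges: 30 total; 6 unmatched, e.g. (-2.83,2.2,-1.94)→(-1.97,-1.73,-3.7) → open.


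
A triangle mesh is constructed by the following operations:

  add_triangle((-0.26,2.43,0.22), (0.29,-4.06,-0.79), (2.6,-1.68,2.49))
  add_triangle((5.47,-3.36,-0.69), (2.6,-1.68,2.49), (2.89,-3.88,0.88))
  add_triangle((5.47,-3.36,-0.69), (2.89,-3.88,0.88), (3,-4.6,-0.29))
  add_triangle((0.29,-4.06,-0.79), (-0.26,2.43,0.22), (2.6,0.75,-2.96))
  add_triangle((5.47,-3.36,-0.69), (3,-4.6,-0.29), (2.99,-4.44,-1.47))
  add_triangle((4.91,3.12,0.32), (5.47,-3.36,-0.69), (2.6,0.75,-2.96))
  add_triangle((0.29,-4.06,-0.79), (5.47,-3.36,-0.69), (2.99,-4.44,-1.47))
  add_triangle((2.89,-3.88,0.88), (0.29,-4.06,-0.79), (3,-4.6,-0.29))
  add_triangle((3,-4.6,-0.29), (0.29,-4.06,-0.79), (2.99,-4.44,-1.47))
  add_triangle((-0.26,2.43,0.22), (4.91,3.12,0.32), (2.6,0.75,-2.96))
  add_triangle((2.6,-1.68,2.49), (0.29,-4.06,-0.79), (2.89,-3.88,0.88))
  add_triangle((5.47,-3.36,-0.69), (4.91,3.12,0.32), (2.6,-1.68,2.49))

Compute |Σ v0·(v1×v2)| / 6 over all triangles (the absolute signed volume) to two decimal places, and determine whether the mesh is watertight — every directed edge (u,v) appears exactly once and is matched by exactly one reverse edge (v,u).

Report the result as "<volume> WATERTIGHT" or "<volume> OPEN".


Per-triangle v0·(v1×v2)/6:
  t1: -0.2595
  t2: +5.3132
  t3: +2.9587
  t4: +0.6356
  t5: +2.9569
  t6: +16.7336
  t7: -2.0793
  t8: +1.8857
  t9: +2.1899
  t10: +6.4712
  t11: +2.2367
  t12: +15.8347
Σ = +54.8774 → |volume| = 54.88

Directed edges: 36 total; 6 unmatched, e.g. (2.6,-1.68,2.49)→(-0.26,2.43,0.22) → open.

54.88 OPEN


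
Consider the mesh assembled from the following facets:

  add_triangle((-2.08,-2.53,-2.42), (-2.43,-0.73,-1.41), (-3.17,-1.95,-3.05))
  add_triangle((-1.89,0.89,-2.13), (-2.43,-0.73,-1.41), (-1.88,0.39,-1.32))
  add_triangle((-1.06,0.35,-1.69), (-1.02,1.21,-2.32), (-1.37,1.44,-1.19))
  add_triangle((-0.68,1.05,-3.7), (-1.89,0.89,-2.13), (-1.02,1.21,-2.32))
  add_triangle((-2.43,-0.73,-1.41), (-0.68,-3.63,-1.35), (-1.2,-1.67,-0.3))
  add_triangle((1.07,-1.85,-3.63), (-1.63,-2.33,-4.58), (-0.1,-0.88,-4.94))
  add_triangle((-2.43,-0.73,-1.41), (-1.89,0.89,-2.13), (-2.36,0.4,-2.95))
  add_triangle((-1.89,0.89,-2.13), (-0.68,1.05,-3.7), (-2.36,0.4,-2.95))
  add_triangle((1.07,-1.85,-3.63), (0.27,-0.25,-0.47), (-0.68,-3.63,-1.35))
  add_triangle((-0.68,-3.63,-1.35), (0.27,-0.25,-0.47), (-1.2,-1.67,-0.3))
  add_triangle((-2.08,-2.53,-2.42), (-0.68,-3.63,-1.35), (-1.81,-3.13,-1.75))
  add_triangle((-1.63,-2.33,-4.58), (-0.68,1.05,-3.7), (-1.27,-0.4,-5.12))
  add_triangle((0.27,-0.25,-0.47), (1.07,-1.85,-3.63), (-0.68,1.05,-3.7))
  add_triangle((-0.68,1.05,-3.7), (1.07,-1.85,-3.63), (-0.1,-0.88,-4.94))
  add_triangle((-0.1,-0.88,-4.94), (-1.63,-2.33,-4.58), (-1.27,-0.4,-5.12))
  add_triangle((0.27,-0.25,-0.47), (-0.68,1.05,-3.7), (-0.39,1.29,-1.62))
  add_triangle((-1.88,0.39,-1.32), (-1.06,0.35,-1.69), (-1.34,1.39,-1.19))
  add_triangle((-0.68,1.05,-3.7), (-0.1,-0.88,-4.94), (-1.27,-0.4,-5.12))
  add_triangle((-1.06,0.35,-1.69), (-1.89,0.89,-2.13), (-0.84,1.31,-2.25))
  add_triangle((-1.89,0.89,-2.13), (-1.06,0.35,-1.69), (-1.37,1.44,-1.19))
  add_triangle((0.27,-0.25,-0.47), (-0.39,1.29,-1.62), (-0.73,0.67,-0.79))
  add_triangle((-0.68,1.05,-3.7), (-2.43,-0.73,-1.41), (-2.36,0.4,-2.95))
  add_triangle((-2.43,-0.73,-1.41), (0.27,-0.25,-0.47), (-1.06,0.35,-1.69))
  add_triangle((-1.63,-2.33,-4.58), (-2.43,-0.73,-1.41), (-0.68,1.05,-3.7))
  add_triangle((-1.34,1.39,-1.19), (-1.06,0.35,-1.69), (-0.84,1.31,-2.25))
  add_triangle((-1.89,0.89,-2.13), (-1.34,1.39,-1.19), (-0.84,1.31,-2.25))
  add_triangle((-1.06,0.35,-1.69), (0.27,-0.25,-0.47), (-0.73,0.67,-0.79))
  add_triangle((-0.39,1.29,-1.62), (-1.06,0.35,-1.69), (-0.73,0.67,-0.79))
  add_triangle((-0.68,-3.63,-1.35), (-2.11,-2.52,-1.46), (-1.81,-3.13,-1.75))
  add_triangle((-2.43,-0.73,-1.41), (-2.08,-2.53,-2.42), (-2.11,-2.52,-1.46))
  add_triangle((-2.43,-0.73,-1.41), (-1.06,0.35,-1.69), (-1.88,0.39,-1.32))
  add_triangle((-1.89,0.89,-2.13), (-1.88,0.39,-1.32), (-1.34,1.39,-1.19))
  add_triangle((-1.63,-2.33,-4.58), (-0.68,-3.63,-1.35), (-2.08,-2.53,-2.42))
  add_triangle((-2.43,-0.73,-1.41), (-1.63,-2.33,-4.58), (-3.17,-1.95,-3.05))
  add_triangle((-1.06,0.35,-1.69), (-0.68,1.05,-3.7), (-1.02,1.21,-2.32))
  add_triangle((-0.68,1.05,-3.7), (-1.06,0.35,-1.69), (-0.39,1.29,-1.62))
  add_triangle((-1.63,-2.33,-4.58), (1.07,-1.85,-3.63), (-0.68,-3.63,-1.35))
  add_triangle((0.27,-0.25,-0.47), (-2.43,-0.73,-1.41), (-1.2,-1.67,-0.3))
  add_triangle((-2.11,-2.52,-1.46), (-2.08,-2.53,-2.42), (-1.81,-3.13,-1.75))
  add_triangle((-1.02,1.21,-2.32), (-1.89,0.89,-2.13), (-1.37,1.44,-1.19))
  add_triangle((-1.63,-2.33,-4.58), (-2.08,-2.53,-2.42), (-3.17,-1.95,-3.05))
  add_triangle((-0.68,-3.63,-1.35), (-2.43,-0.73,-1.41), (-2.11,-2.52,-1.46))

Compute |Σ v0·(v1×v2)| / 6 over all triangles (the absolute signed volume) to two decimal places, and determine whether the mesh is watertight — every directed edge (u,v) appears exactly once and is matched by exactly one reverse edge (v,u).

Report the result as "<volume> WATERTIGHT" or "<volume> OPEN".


27.19 WATERTIGHT

Per-triangle v0·(v1×v2)/6:
  t1: +0.4439
  t2: +0.2643
  t3: -0.2744
  t4: +0.4052
  t5: +1.0565
  t6: +2.9486
  t7: +0.4691
  t8: +0.7241
  t9: +0.2408
  t10: -0.1408
  t11: +0.5256
  t12: +0.1643
  t13: +0.2223
  t14: +1.0096
  t15: +2.1021
  t16: +0.1607
  t17: -0.3194
  t18: +1.3861
  t19: +0.2039
  t20: -0.1074
  t21: -0.0868
  t22: +0.6817
  t23: -0.3138
  t24: +4.3098
  t25: -0.3251
  t26: +0.4038
  t27: -0.0576
  t28: +0.1523
  t29: +0.1936
  t30: +0.7448
  t31: -0.3536
  t32: +0.2409
  t33: +2.5402
  t34: +0.5661
  t35: -0.3024
  t36: +0.3911
  t37: +5.3069
  t38: -0.3855
  t39: +0.3259
  t40: +0.3744
  t41: +1.6961
  t42: -0.4029
Σ = +27.1852 → |volume| = 27.19

Directed edges: 126 total, each appears once with its reverse present → watertight.


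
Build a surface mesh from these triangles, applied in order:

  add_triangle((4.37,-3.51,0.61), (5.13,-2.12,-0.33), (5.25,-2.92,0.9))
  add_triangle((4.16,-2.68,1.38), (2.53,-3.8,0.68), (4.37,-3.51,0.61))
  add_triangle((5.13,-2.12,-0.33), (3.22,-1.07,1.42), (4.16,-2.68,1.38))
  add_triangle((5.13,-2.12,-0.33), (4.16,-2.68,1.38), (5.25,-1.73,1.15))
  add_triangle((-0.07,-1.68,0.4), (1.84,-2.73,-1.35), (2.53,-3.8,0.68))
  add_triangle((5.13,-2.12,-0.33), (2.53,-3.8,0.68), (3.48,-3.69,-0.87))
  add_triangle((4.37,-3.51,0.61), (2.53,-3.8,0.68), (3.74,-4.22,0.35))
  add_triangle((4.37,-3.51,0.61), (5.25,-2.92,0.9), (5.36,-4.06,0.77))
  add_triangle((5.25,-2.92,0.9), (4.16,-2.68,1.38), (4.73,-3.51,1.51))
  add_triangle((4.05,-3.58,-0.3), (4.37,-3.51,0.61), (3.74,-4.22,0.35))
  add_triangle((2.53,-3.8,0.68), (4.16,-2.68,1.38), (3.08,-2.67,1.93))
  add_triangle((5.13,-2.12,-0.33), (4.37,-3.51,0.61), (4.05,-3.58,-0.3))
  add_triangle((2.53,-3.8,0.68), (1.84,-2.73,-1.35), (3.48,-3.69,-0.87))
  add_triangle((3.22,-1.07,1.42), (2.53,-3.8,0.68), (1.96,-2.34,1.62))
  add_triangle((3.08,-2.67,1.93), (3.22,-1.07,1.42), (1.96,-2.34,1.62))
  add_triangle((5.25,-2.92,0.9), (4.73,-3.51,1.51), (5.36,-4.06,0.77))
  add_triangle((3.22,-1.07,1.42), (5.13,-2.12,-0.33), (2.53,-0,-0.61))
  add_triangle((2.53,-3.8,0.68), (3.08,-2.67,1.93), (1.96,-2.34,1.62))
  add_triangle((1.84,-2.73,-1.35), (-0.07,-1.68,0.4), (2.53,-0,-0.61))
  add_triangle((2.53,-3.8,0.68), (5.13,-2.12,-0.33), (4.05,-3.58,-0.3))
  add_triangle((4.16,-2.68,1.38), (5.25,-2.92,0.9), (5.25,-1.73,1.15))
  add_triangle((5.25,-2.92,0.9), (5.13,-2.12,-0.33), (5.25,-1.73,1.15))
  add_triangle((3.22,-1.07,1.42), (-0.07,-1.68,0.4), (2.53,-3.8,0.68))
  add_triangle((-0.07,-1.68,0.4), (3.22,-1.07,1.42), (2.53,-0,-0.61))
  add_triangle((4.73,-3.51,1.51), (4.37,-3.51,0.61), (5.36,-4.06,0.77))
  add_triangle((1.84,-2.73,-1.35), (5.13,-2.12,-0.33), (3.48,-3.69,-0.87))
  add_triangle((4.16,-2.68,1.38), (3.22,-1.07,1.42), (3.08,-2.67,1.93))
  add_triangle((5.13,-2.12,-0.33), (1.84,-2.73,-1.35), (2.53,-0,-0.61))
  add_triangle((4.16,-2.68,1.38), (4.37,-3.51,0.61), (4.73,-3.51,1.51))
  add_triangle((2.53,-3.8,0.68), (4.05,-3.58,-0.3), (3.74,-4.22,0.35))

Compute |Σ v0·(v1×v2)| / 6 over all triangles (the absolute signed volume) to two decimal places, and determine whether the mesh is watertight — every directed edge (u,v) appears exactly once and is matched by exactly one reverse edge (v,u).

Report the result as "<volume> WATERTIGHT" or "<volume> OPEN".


17.26 WATERTIGHT

Per-triangle v0·(v1×v2)/6:
  t1: +1.2316
  t2: +1.1866
  t3: +1.7040
  t4: -1.8415
  t5: +1.3825
  t6: +3.1443
  t7: +0.5110
  t8: -0.0093
  t9: +0.2890
  t10: +0.7254
  t11: +1.4423
  t12: +1.5099
  t13: +1.1698
  t14: -1.5950
  t15: +0.1496
  t16: +0.7745
  t17: +1.5542
  t18: +0.6210
  t19: -1.0831
  t20: -1.4666
  t21: +0.7745
  t22: +1.4197
  t23: +1.0826
  t24: -1.3830
  t25: +0.1471
  t26: +1.2832
  t27: +0.7998
  t28: +1.8542
  t29: -0.2410
  t30: +0.1266
Σ = +17.2642 → |volume| = 17.26

Directed edges: 90 total, each appears once with its reverse present → watertight.


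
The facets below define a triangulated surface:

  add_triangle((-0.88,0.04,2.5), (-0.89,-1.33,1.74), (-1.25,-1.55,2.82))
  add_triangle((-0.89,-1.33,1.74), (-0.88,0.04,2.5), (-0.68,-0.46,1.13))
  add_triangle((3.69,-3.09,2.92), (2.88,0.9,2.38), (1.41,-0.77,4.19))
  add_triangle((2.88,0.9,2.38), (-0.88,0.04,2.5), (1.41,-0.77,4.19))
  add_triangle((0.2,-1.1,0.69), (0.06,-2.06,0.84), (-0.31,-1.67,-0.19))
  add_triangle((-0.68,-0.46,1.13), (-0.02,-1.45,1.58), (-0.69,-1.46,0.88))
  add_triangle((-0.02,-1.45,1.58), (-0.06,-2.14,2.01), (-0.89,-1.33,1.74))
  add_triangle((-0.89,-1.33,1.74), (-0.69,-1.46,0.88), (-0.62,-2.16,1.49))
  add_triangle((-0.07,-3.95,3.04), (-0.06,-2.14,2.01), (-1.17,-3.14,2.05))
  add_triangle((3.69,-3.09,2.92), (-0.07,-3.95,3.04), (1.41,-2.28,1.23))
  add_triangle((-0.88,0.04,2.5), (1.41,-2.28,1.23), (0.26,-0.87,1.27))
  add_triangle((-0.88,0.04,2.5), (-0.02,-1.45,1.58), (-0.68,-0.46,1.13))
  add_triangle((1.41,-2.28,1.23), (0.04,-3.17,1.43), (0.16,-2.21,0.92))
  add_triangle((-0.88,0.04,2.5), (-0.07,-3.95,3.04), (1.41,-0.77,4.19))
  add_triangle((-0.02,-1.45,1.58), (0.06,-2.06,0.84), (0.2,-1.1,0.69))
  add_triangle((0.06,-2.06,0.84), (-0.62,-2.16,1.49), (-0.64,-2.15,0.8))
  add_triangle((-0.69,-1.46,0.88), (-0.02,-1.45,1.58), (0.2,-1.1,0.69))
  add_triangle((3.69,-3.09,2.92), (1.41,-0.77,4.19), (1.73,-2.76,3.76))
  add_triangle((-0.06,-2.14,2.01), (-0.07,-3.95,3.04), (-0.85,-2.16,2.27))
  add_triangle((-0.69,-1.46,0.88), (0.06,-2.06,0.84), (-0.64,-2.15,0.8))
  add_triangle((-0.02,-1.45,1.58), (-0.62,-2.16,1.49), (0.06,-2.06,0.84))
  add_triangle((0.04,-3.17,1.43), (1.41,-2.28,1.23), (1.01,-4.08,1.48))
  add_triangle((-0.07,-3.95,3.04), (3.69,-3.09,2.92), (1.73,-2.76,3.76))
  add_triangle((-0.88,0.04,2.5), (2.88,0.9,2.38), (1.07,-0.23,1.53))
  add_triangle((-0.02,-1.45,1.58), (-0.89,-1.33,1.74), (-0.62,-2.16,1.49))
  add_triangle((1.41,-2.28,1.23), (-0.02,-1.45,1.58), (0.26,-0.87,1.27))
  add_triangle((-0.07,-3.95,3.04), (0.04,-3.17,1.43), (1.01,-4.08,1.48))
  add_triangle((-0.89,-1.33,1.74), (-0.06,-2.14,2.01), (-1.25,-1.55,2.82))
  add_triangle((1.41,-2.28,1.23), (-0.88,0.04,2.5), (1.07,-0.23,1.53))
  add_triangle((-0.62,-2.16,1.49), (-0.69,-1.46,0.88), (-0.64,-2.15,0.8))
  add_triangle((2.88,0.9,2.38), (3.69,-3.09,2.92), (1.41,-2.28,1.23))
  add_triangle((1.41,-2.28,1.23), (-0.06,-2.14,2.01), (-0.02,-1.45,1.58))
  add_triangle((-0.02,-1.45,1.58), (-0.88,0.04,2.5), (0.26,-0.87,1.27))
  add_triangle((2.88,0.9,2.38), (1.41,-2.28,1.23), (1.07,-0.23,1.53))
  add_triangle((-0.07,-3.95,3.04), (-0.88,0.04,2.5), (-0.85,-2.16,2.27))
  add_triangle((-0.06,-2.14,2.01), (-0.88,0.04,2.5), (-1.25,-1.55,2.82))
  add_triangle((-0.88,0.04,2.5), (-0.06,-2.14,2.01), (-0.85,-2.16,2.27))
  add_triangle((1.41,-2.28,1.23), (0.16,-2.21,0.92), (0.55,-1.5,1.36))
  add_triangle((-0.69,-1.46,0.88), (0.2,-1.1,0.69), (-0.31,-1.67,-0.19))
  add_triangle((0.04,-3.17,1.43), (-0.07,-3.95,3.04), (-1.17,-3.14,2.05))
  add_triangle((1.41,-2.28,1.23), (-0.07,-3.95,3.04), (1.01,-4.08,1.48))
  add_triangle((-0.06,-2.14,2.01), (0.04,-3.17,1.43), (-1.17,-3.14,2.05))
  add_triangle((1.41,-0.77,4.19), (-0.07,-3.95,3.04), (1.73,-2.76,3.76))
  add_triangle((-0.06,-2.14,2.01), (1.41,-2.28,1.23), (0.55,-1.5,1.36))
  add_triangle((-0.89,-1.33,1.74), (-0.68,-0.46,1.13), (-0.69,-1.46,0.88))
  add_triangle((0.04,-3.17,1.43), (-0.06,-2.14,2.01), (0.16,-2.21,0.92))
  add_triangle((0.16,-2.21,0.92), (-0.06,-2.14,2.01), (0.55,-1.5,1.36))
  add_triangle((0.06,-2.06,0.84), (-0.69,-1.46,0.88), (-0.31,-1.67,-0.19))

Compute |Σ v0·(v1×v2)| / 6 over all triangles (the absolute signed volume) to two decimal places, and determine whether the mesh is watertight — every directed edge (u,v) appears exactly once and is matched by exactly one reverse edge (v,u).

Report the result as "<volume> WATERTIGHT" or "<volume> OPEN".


Per-triangle v0·(v1×v2)/6:
  t1: +0.0388
  t2: +0.1044
  t3: +6.2358
  t4: +2.3327
  t5: +0.0205
  t6: -0.2175
  t7: -0.0699
  t8: +0.1035
  t9: +0.2716
  t10: +1.8110
  t11: -0.0062
  t12: -0.2803
  t13: +0.0702
  t14: +4.4577
  t15: +0.0622
  t16: +0.1649
  t17: -0.1193
  t18: +3.0832
  t19: -0.1852
  t20: -0.0880
  t21: +0.2188
  t22: -0.3651
  t23: +3.3983
  t24: -0.9719
  t25: +0.2234
  t26: -0.1946
  t27: +0.6143
  t28: +0.2037
  t29: -1.3459
  t30: +0.0656
  t31: -0.3009
  t32: -0.1214
  t33: -0.2357
  t34: -0.8258
  t35: +1.0001
  t36: +0.6633
  t37: -0.6387
  t38: -0.2916
  t39: -0.2127
  t40: +0.7639
  t41: +1.2112
  t42: -0.6385
  t43: +2.6798
  t44: +0.1668
  t45: +0.0514
  t46: -0.0694
  t47: -0.2402
  t48: +0.2541
Σ = +22.8525 → |volume| = 22.85

Directed edges: 144 total, each appears once with its reverse present → watertight.

22.85 WATERTIGHT


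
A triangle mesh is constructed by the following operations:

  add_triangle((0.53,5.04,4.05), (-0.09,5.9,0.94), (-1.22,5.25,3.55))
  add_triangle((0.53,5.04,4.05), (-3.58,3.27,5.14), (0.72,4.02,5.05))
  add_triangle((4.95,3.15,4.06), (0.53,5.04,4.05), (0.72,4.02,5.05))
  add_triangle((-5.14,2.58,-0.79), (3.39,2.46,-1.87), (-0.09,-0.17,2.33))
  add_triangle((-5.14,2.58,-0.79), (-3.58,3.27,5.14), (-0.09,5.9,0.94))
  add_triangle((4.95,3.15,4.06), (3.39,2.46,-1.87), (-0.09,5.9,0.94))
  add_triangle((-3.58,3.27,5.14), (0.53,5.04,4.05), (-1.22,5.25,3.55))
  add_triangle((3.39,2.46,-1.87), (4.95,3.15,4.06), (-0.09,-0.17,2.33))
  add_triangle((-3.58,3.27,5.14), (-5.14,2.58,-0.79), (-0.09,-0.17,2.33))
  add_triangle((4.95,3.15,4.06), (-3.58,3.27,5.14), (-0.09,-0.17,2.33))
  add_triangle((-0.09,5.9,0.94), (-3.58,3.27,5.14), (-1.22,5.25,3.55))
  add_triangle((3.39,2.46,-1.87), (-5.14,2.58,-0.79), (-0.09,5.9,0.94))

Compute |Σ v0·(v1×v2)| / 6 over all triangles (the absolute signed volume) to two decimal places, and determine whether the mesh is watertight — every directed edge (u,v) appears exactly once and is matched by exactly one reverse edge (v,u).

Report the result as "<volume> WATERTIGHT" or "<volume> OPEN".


102.26 OPEN

Per-triangle v0·(v1×v2)/6:
  t1: +5.2590
  t2: +6.6250
  t3: +6.6780
  t4: -7.9153
  t5: +27.3365
  t6: +23.1092
  t7: +5.9439
  t8: -0.1679
  t9: +4.0066
  t10: +11.7540
  t11: +4.2420
  t12: +15.3930
Σ = +102.2641 → |volume| = 102.26

Directed edges: 36 total; 6 unmatched, e.g. (0.53,5.04,4.05)→(-0.09,5.9,0.94) → open.


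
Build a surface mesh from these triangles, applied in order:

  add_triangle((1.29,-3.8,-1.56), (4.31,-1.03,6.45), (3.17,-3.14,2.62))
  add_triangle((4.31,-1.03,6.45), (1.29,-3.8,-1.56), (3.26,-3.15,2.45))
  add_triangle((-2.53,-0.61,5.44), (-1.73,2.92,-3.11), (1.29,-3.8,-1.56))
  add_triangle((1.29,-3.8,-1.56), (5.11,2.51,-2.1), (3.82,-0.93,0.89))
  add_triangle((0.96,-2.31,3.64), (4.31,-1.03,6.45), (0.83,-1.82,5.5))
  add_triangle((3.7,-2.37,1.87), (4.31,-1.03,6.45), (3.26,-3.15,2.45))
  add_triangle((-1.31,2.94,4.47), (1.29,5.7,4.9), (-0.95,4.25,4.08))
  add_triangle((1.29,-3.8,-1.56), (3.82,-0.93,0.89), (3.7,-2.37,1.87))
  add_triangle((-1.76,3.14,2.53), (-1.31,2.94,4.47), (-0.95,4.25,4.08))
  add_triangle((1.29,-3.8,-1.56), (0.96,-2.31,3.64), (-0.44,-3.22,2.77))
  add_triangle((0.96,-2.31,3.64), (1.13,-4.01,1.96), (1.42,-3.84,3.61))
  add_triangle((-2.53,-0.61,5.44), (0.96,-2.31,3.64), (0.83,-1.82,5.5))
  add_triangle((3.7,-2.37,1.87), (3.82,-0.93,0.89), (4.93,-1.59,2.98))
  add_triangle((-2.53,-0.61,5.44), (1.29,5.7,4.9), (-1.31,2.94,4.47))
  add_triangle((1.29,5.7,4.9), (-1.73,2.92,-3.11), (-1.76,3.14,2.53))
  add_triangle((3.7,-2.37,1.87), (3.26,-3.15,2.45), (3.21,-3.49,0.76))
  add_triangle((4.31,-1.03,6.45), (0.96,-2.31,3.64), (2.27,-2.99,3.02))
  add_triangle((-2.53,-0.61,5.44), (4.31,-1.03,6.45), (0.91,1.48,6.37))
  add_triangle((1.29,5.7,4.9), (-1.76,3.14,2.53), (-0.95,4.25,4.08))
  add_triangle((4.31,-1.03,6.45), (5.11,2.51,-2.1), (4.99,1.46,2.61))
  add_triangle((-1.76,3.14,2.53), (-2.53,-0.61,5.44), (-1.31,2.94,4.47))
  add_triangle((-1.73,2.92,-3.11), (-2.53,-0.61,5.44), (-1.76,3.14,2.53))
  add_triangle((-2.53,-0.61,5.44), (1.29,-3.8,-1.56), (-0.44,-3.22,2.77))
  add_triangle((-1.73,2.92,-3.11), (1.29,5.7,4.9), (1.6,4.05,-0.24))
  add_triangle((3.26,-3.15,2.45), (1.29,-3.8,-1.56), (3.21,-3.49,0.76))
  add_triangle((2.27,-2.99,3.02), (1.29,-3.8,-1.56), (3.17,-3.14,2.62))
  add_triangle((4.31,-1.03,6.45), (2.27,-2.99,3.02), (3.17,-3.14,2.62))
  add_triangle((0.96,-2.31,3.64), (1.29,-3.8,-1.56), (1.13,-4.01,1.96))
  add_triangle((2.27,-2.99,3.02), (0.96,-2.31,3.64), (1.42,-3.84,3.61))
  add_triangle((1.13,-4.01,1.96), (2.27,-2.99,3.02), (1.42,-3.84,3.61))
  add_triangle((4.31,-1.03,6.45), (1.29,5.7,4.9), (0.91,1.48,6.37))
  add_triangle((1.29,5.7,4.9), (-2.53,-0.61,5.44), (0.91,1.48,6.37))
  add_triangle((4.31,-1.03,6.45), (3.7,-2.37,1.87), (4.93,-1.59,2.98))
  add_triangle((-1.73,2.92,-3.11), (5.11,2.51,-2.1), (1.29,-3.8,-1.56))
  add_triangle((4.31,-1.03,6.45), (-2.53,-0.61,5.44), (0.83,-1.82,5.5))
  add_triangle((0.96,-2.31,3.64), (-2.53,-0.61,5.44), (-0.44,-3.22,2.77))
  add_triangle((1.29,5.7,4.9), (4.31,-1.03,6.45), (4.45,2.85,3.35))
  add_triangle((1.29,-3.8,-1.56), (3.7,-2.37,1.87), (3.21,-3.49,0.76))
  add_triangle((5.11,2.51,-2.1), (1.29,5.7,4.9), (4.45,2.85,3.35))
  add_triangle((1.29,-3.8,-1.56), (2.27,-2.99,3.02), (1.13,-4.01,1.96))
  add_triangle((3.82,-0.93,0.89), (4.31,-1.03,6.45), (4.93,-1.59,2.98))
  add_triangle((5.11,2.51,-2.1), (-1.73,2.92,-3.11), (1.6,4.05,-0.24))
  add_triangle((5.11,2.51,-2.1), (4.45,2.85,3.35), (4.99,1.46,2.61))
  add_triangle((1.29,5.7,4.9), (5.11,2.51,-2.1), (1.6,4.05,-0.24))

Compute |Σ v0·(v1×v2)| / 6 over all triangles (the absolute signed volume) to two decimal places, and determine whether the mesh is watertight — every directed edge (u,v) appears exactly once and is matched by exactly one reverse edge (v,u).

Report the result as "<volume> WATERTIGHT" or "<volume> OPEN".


Per-triangle v0·(v1×v2)/6:
  t1: +0.6462
  t2: +0.1468
  t3: +10.1315
  t4: +11.7499
  t5: +3.7970
  t6: +3.6535
  t7: +2.7280
  t8: +3.9774
  t9: +1.4589
  t10: +4.9107
  t11: +0.2091
  t12: +2.9477
  t13: +1.4630
  t14: +6.7784
  t15: +12.8066
  t16: +1.2741
  t17: +4.4374
  t18: +15.6196
  t19: +1.3085
  t20: +5.5526
  t21: +4.2068
  t22: +8.5000
  t23: +1.5680
  t24: +12.1017
  t25: +1.7589
  t26: +2.5531
  t27: +3.0889
  t28: -1.0737
  t29: +1.0800
  t30: +1.3014
  t31: +17.9942
  t32: +14.8421
  t33: +3.6089
  t34: +17.7343
  t35: +7.0324
  t36: +5.5352
  t37: +22.6314
  t38: +0.3745
  t39: +19.2740
  t40: +3.4885
  t41: +1.3739
  t42: +11.9625
  t43: +7.0075
  t44: +13.2937
Σ = +276.8350 → |volume| = 276.84

Directed edges: 132 total; 6 unmatched, e.g. (5.11,2.51,-2.1)→(3.82,-0.93,0.89) → open.

276.84 OPEN


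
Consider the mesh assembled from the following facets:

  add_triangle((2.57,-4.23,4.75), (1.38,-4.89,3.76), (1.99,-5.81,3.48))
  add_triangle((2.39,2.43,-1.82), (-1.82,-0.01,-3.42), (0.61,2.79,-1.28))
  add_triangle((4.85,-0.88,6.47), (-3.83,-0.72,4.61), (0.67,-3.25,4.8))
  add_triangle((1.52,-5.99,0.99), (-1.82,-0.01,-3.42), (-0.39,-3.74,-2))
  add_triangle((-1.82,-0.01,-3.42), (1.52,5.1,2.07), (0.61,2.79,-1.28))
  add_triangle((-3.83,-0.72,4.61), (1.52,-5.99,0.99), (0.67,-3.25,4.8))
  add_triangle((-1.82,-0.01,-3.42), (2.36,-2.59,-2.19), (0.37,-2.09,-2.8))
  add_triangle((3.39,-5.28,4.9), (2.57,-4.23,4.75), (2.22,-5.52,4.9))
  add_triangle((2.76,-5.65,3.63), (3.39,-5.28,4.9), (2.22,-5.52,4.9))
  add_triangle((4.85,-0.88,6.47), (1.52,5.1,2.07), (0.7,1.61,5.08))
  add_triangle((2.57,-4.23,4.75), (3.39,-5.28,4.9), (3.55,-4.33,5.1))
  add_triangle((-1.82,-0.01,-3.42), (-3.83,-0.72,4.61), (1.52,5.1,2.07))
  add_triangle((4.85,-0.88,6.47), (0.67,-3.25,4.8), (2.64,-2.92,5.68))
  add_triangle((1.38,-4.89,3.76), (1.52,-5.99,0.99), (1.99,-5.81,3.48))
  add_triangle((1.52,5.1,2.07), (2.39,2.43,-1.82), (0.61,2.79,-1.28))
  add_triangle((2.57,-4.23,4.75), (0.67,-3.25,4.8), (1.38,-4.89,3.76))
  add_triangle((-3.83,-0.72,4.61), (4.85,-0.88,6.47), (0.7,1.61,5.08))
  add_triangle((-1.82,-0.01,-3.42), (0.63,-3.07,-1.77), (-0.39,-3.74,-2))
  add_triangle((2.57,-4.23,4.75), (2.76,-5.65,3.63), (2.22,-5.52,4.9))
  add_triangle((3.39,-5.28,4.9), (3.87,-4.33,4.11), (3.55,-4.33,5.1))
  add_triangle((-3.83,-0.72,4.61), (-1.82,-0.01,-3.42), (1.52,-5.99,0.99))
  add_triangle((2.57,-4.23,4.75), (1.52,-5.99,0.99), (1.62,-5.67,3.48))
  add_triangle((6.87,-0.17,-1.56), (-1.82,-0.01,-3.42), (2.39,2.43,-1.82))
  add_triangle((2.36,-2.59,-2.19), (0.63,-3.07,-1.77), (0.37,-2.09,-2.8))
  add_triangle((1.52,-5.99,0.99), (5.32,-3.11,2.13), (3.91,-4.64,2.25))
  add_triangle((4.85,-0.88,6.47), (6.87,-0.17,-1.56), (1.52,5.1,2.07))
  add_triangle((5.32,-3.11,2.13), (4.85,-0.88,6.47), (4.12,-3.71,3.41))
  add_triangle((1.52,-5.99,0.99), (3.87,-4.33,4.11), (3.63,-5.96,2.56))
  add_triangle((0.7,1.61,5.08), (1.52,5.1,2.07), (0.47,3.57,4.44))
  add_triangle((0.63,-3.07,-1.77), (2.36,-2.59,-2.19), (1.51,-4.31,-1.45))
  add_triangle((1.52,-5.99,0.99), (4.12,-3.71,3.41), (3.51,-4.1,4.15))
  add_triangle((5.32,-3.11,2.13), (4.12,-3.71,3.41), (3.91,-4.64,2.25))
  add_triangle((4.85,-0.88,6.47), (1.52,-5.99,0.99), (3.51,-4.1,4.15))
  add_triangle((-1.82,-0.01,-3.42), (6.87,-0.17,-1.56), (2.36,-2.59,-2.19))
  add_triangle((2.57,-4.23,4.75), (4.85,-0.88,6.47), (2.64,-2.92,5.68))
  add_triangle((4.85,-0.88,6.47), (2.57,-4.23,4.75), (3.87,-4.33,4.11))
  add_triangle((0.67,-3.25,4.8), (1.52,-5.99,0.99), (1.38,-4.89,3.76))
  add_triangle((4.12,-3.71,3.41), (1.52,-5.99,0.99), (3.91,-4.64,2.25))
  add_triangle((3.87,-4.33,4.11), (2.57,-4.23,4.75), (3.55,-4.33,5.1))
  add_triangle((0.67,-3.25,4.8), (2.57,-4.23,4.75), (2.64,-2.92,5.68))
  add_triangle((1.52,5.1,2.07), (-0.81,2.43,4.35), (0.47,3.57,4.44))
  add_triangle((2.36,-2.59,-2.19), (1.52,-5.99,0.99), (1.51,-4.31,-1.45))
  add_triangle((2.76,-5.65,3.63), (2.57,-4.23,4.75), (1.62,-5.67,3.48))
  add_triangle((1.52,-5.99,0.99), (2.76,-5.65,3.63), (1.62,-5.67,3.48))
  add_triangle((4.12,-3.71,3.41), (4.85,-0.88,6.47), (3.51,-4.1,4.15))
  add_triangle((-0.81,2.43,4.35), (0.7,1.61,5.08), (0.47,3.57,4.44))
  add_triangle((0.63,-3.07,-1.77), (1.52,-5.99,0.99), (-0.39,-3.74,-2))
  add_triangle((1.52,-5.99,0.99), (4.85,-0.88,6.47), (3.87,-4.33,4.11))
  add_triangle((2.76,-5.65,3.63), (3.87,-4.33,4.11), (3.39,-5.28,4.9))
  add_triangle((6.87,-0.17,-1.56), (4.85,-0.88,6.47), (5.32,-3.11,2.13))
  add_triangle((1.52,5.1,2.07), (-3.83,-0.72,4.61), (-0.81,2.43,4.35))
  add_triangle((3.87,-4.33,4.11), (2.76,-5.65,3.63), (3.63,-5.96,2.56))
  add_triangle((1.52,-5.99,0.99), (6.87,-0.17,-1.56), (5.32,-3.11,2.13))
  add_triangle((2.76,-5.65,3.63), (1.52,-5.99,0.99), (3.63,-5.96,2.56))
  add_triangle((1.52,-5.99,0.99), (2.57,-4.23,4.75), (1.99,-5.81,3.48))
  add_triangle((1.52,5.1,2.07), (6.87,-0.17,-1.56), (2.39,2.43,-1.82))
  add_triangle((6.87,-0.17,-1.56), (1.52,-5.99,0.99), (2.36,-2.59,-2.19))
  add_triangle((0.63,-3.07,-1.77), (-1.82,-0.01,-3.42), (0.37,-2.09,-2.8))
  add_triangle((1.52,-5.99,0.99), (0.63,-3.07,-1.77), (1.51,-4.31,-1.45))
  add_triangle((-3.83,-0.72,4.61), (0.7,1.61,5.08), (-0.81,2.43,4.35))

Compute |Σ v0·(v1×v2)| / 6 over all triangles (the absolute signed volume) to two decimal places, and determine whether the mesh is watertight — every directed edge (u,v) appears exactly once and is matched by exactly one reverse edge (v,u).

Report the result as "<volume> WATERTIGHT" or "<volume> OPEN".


Per-triangle v0·(v1×v2)/6:
  t1: +1.5351
  t2: +3.5559
  t3: +20.1107
  t4: +0.1896
  t5: +3.0827
  t6: +16.3834
  t7: +1.4442
  t8: +0.9892
  t9: +1.7099
  t10: +17.9576
  t11: +0.6974
  t12: +18.0689
  t13: +2.2498
  t14: +1.1696
  t15: +3.9442
  t16: +2.8826
  t17: +18.3888
  t18: +2.1678
  t19: -1.5539
  t20: +0.9754
  t21: +21.8786
  t22: -3.0666
  t23: +11.0056
  t24: +1.5133
  t25: +2.3001
  t26: +46.6404
  t27: +8.2775
  t28: -2.8186
  t29: +2.7947
  t30: +1.1913
  t31: +4.1232
  t32: +2.8849
  t33: -0.4457
  t34: +11.0072
  t35: +3.9583
  t36: +7.0780
  t37: +1.0480
  t38: +2.9235
  t39: -0.6952
  t40: +2.9106
  t41: +2.2022
  t42: +2.5877
  t43: +2.1232
  t44: +2.8792
  t45: +4.5650
  t46: +2.4547
  t47: +2.6549
  t48: -1.8191
  t49: +1.4775
  t50: +22.9151
  t51: +3.9440
  t52: +2.9959
  t53: +18.1972
  t54: +3.6146
  t55: +1.6793
  t56: +14.3971
  t57: +15.1437
  t58: +1.3841
  t59: +1.2682
  t60: +6.5774
Σ = +351.6997 → |volume| = 351.70

Directed edges: 180 total, each appears once with its reverse present → watertight.

351.70 WATERTIGHT
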